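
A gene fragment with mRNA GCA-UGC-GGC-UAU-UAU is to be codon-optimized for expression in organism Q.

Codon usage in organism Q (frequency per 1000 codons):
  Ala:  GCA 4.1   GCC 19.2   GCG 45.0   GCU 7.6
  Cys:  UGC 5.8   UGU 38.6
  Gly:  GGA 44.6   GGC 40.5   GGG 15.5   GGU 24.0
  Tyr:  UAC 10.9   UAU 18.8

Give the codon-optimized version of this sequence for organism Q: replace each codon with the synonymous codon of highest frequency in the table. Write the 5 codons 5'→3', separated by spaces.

GCG UGU GGA UAU UAU

Codon 1 (Ala): best is GCG at 45.0.
Codon 2 (Cys): best is UGU at 38.6.
Codon 3 (Gly): best is GGA at 44.6.
Codon 4 (Tyr): best is UAU at 18.8.
Codon 5 (Tyr): best is UAU at 18.8.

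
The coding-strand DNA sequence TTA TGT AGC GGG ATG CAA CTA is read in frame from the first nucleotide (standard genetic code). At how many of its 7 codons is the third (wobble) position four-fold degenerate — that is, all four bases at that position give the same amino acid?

Codon 1 TTA (Leu): third position 2-fold.
Codon 2 TGT (Cys): third position 2-fold.
Codon 3 AGC (Ser): third position 2-fold.
Codon 4 GGG (Gly): third position 4-fold.
Codon 5 ATG (Met): third position 1-fold.
Codon 6 CAA (Gln): third position 2-fold.
Codon 7 CTA (Leu): third position 4-fold.
Four-fold degenerate third positions: 2.

2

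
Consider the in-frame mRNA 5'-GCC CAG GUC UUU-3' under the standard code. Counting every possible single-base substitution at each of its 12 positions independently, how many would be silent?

8

Codon 1 (GCC, Ala): 3 synonymous substitutions.
Codon 2 (CAG, Gln): 1 synonymous substitution.
Codon 3 (GUC, Val): 3 synonymous substitutions.
Codon 4 (UUU, Phe): 1 synonymous substitution.
Total: 3 + 1 + 3 + 1 = 8.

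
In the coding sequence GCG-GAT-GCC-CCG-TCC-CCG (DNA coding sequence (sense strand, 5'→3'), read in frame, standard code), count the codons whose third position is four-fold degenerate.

Codon 1 GCG (Ala): third position 4-fold.
Codon 2 GAT (Asp): third position 2-fold.
Codon 3 GCC (Ala): third position 4-fold.
Codon 4 CCG (Pro): third position 4-fold.
Codon 5 TCC (Ser): third position 4-fold.
Codon 6 CCG (Pro): third position 4-fold.
Four-fold degenerate third positions: 5.

5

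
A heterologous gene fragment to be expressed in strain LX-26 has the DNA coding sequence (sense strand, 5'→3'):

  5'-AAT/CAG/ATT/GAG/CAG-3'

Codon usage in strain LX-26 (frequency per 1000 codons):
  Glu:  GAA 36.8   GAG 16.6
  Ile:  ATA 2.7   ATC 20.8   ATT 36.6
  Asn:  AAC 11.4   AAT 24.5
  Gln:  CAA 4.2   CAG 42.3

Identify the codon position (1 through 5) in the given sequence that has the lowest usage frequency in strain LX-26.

Codon 1 AAT (Asn): 24.5 per 1000.
Codon 2 CAG (Gln): 42.3 per 1000.
Codon 3 ATT (Ile): 36.6 per 1000.
Codon 4 GAG (Glu): 16.6 per 1000.
Codon 5 CAG (Gln): 42.3 per 1000.
Lowest frequency is 16.6 at codon 4.

4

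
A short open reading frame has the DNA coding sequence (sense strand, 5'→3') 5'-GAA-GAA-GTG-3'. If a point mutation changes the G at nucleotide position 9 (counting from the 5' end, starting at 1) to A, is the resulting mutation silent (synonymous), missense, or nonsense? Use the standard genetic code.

Position 9 falls in codon 3: GTG → Val.
After the substitution the codon is GTA → Val.
Both encode Val, so the change is synonymous.

silent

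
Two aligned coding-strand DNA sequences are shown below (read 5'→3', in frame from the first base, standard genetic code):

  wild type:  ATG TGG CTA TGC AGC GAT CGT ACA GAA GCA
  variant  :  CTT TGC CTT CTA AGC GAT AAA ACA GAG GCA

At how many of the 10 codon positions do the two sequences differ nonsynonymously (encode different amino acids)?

4

Codon 1: ATG Met / CTT Leu — nonsynonymous.
Codon 2: TGG Trp / TGC Cys — nonsynonymous.
Codon 3: CTA Leu / CTT Leu — synonymous.
Codon 4: TGC Cys / CTA Leu — nonsynonymous.
Codon 5: AGC Ser / AGC Ser — identical.
Codon 6: GAT Asp / GAT Asp — identical.
Codon 7: CGT Arg / AAA Lys — nonsynonymous.
Codon 8: ACA Thr / ACA Thr — identical.
Codon 9: GAA Glu / GAG Glu — synonymous.
Codon 10: GCA Ala / GCA Ala — identical.
Nonsynonymous differences: 4.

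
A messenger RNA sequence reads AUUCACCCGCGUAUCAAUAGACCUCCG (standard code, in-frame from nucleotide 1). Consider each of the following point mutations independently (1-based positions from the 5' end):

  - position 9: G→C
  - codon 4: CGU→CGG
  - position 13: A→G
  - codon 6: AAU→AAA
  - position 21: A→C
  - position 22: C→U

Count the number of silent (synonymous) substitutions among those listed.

2

Codon 3: CCG (Pro) → CCC (Pro) — synonymous.
Codon 4: CGU (Arg) → CGG (Arg) — synonymous.
Codon 5: AUC (Ile) → GUC (Val) — missense.
Codon 6: AAU (Asn) → AAA (Lys) — missense.
Codon 7: AGA (Arg) → AGC (Ser) — missense.
Codon 8: CCU (Pro) → UCU (Ser) — missense.
Synonymous: 2 of 6.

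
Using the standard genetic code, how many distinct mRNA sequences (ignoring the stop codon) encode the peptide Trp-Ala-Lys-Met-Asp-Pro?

Trp: 1 codon.
Ala: 4 codons.
Lys: 2 codons.
Met: 1 codon.
Asp: 2 codons.
Pro: 4 codons.
1 × 4 × 2 × 1 × 2 × 4 = 64.

64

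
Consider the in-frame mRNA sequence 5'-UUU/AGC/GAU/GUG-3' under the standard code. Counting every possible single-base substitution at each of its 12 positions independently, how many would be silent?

Codon 1 (UUU, Phe): 1 synonymous substitution.
Codon 2 (AGC, Ser): 1 synonymous substitution.
Codon 3 (GAU, Asp): 1 synonymous substitution.
Codon 4 (GUG, Val): 3 synonymous substitutions.
Total: 1 + 1 + 1 + 3 = 6.

6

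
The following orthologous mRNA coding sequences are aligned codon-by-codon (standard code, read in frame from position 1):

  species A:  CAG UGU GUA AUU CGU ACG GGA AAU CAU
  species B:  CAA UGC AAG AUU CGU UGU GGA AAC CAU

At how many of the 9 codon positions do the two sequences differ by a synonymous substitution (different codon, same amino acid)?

3

Codon 1: CAG Gln / CAA Gln — synonymous.
Codon 2: UGU Cys / UGC Cys — synonymous.
Codon 3: GUA Val / AAG Lys — nonsynonymous.
Codon 4: AUU Ile / AUU Ile — identical.
Codon 5: CGU Arg / CGU Arg — identical.
Codon 6: ACG Thr / UGU Cys — nonsynonymous.
Codon 7: GGA Gly / GGA Gly — identical.
Codon 8: AAU Asn / AAC Asn — synonymous.
Codon 9: CAU His / CAU His — identical.
Synonymous differences: 3.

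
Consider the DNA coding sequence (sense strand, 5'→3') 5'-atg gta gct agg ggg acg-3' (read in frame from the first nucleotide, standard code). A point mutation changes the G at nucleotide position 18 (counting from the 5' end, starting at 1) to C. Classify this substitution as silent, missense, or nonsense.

silent

Position 18 falls in codon 6: ACG → Thr.
After the substitution the codon is ACC → Thr.
Both encode Thr, so the change is synonymous.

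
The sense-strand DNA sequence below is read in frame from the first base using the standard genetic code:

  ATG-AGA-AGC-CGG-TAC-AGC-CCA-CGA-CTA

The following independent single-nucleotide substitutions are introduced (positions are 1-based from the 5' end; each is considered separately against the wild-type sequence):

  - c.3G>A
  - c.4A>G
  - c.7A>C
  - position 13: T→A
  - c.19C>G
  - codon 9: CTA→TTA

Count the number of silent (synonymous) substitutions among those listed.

Codon 1: ATG (Met) → ATA (Ile) — missense.
Codon 2: AGA (Arg) → GGA (Gly) — missense.
Codon 3: AGC (Ser) → CGC (Arg) — missense.
Codon 5: TAC (Tyr) → AAC (Asn) — missense.
Codon 7: CCA (Pro) → GCA (Ala) — missense.
Codon 9: CTA (Leu) → TTA (Leu) — synonymous.
Synonymous: 1 of 6.

1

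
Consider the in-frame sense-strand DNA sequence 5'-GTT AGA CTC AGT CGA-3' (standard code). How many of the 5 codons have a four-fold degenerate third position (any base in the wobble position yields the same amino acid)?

Codon 1 GTT (Val): third position 4-fold.
Codon 2 AGA (Arg): third position 2-fold.
Codon 3 CTC (Leu): third position 4-fold.
Codon 4 AGT (Ser): third position 2-fold.
Codon 5 CGA (Arg): third position 4-fold.
Four-fold degenerate third positions: 3.

3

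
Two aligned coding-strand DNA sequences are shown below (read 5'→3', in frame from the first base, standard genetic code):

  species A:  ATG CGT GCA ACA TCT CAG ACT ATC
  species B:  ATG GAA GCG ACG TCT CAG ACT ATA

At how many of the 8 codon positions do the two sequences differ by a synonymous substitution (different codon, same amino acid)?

3

Codon 1: ATG Met / ATG Met — identical.
Codon 2: CGT Arg / GAA Glu — nonsynonymous.
Codon 3: GCA Ala / GCG Ala — synonymous.
Codon 4: ACA Thr / ACG Thr — synonymous.
Codon 5: TCT Ser / TCT Ser — identical.
Codon 6: CAG Gln / CAG Gln — identical.
Codon 7: ACT Thr / ACT Thr — identical.
Codon 8: ATC Ile / ATA Ile — synonymous.
Synonymous differences: 3.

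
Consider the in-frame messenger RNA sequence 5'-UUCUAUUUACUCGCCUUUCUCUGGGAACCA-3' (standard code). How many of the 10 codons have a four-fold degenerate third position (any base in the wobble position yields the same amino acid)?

4

Codon 1 UUC (Phe): third position 2-fold.
Codon 2 UAU (Tyr): third position 2-fold.
Codon 3 UUA (Leu): third position 2-fold.
Codon 4 CUC (Leu): third position 4-fold.
Codon 5 GCC (Ala): third position 4-fold.
Codon 6 UUU (Phe): third position 2-fold.
Codon 7 CUC (Leu): third position 4-fold.
Codon 8 UGG (Trp): third position 1-fold.
Codon 9 GAA (Glu): third position 2-fold.
Codon 10 CCA (Pro): third position 4-fold.
Four-fold degenerate third positions: 4.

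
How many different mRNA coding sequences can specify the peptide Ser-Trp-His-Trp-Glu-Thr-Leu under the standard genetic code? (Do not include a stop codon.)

Ser: 6 codons.
Trp: 1 codon.
His: 2 codons.
Trp: 1 codon.
Glu: 2 codons.
Thr: 4 codons.
Leu: 6 codons.
6 × 1 × 2 × 1 × 2 × 4 × 6 = 576.

576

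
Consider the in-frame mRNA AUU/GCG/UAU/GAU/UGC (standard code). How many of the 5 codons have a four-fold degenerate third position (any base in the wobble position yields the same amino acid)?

1

Codon 1 AUU (Ile): third position 3-fold.
Codon 2 GCG (Ala): third position 4-fold.
Codon 3 UAU (Tyr): third position 2-fold.
Codon 4 GAU (Asp): third position 2-fold.
Codon 5 UGC (Cys): third position 2-fold.
Four-fold degenerate third positions: 1.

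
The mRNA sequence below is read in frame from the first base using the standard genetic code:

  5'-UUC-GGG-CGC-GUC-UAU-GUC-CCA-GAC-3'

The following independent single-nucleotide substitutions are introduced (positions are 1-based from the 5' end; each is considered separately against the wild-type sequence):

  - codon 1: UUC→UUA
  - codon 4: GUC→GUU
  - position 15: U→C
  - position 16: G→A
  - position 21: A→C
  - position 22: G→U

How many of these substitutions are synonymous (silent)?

3

Codon 1: UUC (Phe) → UUA (Leu) — missense.
Codon 4: GUC (Val) → GUU (Val) — synonymous.
Codon 5: UAU (Tyr) → UAC (Tyr) — synonymous.
Codon 6: GUC (Val) → AUC (Ile) — missense.
Codon 7: CCA (Pro) → CCC (Pro) — synonymous.
Codon 8: GAC (Asp) → UAC (Tyr) — missense.
Synonymous: 3 of 6.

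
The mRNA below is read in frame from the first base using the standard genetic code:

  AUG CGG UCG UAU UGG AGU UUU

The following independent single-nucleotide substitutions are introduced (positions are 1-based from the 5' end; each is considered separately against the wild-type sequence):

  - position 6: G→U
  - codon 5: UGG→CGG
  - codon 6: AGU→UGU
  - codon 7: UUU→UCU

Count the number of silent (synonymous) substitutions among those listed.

Codon 2: CGG (Arg) → CGU (Arg) — synonymous.
Codon 5: UGG (Trp) → CGG (Arg) — missense.
Codon 6: AGU (Ser) → UGU (Cys) — missense.
Codon 7: UUU (Phe) → UCU (Ser) — missense.
Synonymous: 1 of 4.

1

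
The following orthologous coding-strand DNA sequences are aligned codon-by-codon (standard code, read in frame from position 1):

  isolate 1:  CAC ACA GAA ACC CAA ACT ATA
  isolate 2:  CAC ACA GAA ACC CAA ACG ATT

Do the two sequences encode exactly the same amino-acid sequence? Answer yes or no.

yes

Codon 1: CAC His / CAC His — identical.
Codon 2: ACA Thr / ACA Thr — identical.
Codon 3: GAA Glu / GAA Glu — identical.
Codon 4: ACC Thr / ACC Thr — identical.
Codon 5: CAA Gln / CAA Gln — identical.
Codon 6: ACT Thr / ACG Thr — synonymous.
Codon 7: ATA Ile / ATT Ile — synonymous.
Nonsynonymous differences: 0 → same protein.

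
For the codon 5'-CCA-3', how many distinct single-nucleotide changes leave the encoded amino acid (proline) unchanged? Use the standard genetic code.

Position 1: none → 0 synonymous.
Position 2: none → 0 synonymous.
Position 3: CCT, CCC, CCG → 3 synonymous.
Total: 0 + 0 + 3 = 3.

3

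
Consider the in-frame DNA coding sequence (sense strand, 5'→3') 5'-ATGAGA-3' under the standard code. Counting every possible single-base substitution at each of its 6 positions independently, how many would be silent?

2

Codon 1 (ATG, Met): 0 synonymous substitutions.
Codon 2 (AGA, Arg): 2 synonymous substitutions.
Total: 0 + 2 = 2.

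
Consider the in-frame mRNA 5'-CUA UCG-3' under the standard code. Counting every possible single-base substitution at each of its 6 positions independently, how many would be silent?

7

Codon 1 (CUA, Leu): 4 synonymous substitutions.
Codon 2 (UCG, Ser): 3 synonymous substitutions.
Total: 4 + 3 = 7.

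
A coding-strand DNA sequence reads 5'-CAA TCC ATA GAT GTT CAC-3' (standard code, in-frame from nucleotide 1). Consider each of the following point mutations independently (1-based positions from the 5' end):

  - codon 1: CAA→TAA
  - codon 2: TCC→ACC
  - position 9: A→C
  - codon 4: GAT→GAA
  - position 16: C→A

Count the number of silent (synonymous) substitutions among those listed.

1

Codon 1: CAA (Gln) → TAA (Stop) — nonsense.
Codon 2: TCC (Ser) → ACC (Thr) — missense.
Codon 3: ATA (Ile) → ATC (Ile) — synonymous.
Codon 4: GAT (Asp) → GAA (Glu) — missense.
Codon 6: CAC (His) → AAC (Asn) — missense.
Synonymous: 1 of 5.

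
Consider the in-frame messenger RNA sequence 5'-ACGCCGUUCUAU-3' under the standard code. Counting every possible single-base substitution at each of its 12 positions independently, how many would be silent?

Codon 1 (ACG, Thr): 3 synonymous substitutions.
Codon 2 (CCG, Pro): 3 synonymous substitutions.
Codon 3 (UUC, Phe): 1 synonymous substitution.
Codon 4 (UAU, Tyr): 1 synonymous substitution.
Total: 3 + 3 + 1 + 1 = 8.

8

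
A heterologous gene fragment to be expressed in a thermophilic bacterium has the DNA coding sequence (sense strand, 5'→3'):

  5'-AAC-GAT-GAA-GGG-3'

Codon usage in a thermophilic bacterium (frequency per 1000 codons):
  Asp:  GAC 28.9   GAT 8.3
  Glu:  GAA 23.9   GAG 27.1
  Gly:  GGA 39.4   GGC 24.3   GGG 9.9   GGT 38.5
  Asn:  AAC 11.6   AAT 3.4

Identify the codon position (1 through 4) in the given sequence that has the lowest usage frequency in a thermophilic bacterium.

Codon 1 AAC (Asn): 11.6 per 1000.
Codon 2 GAT (Asp): 8.3 per 1000.
Codon 3 GAA (Glu): 23.9 per 1000.
Codon 4 GGG (Gly): 9.9 per 1000.
Lowest frequency is 8.3 at codon 2.

2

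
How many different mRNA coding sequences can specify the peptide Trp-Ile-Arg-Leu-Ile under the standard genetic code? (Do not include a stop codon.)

324

Trp: 1 codon.
Ile: 3 codons.
Arg: 6 codons.
Leu: 6 codons.
Ile: 3 codons.
1 × 3 × 6 × 6 × 3 = 324.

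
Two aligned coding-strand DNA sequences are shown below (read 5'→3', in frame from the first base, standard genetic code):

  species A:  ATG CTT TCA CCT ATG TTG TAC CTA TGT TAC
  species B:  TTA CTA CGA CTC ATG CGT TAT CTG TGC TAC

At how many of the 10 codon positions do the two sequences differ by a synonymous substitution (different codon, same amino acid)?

Codon 1: ATG Met / TTA Leu — nonsynonymous.
Codon 2: CTT Leu / CTA Leu — synonymous.
Codon 3: TCA Ser / CGA Arg — nonsynonymous.
Codon 4: CCT Pro / CTC Leu — nonsynonymous.
Codon 5: ATG Met / ATG Met — identical.
Codon 6: TTG Leu / CGT Arg — nonsynonymous.
Codon 7: TAC Tyr / TAT Tyr — synonymous.
Codon 8: CTA Leu / CTG Leu — synonymous.
Codon 9: TGT Cys / TGC Cys — synonymous.
Codon 10: TAC Tyr / TAC Tyr — identical.
Synonymous differences: 4.

4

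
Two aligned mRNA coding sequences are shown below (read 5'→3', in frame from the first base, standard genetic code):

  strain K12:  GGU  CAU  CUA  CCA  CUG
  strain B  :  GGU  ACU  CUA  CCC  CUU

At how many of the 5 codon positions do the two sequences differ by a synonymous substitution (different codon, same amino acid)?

Codon 1: GGU Gly / GGU Gly — identical.
Codon 2: CAU His / ACU Thr — nonsynonymous.
Codon 3: CUA Leu / CUA Leu — identical.
Codon 4: CCA Pro / CCC Pro — synonymous.
Codon 5: CUG Leu / CUU Leu — synonymous.
Synonymous differences: 2.

2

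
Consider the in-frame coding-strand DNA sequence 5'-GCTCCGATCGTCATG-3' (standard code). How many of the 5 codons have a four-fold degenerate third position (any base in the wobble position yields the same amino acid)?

Codon 1 GCT (Ala): third position 4-fold.
Codon 2 CCG (Pro): third position 4-fold.
Codon 3 ATC (Ile): third position 3-fold.
Codon 4 GTC (Val): third position 4-fold.
Codon 5 ATG (Met): third position 1-fold.
Four-fold degenerate third positions: 3.

3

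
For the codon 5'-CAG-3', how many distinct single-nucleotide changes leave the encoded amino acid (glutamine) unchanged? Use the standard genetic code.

1

Position 1: none → 0 synonymous.
Position 2: none → 0 synonymous.
Position 3: CAA → 1 synonymous.
Total: 0 + 0 + 1 = 1.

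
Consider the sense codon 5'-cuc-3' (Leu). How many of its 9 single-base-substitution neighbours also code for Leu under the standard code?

3

Position 1: none → 0 synonymous.
Position 2: none → 0 synonymous.
Position 3: CUU, CUA, CUG → 3 synonymous.
Total: 0 + 0 + 3 = 3.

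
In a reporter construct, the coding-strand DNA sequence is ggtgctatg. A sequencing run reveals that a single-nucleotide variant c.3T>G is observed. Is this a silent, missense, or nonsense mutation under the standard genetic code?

Position 3 falls in codon 1: GGT → Gly.
After the substitution the codon is GGG → Gly.
Both encode Gly, so the change is synonymous.

silent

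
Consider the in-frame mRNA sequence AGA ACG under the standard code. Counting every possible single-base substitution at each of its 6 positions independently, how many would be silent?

Codon 1 (AGA, Arg): 2 synonymous substitutions.
Codon 2 (ACG, Thr): 3 synonymous substitutions.
Total: 2 + 3 = 5.

5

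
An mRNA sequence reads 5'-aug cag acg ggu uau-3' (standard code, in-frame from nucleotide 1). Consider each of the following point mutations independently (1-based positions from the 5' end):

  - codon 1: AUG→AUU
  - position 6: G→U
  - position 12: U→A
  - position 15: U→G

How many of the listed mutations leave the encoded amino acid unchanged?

1

Codon 1: AUG (Met) → AUU (Ile) — missense.
Codon 2: CAG (Gln) → CAU (His) — missense.
Codon 4: GGU (Gly) → GGA (Gly) — synonymous.
Codon 5: UAU (Tyr) → UAG (Stop) — nonsense.
Synonymous: 1 of 4.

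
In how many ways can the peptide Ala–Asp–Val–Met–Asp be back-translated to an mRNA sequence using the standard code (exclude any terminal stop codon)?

64

Ala: 4 codons.
Asp: 2 codons.
Val: 4 codons.
Met: 1 codon.
Asp: 2 codons.
4 × 2 × 4 × 1 × 2 = 64.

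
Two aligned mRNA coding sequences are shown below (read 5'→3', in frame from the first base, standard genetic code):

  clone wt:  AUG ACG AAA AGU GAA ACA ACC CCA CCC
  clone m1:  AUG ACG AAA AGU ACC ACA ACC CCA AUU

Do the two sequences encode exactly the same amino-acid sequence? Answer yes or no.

Codon 1: AUG Met / AUG Met — identical.
Codon 2: ACG Thr / ACG Thr — identical.
Codon 3: AAA Lys / AAA Lys — identical.
Codon 4: AGU Ser / AGU Ser — identical.
Codon 5: GAA Glu / ACC Thr — nonsynonymous.
Codon 6: ACA Thr / ACA Thr — identical.
Codon 7: ACC Thr / ACC Thr — identical.
Codon 8: CCA Pro / CCA Pro — identical.
Codon 9: CCC Pro / AUU Ile — nonsynonymous.
Nonsynonymous differences: 2 → different protein.

no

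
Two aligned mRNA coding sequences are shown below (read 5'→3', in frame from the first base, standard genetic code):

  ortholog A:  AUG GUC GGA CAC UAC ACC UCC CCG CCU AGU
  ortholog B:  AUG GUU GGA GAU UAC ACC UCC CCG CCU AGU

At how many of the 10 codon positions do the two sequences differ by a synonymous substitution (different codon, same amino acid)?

Codon 1: AUG Met / AUG Met — identical.
Codon 2: GUC Val / GUU Val — synonymous.
Codon 3: GGA Gly / GGA Gly — identical.
Codon 4: CAC His / GAU Asp — nonsynonymous.
Codon 5: UAC Tyr / UAC Tyr — identical.
Codon 6: ACC Thr / ACC Thr — identical.
Codon 7: UCC Ser / UCC Ser — identical.
Codon 8: CCG Pro / CCG Pro — identical.
Codon 9: CCU Pro / CCU Pro — identical.
Codon 10: AGU Ser / AGU Ser — identical.
Synonymous differences: 1.

1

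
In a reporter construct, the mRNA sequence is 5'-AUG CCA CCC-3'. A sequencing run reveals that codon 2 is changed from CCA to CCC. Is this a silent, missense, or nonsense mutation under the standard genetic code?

silent

Position 6 falls in codon 2: CCA → Pro.
After the substitution the codon is CCC → Pro.
Both encode Pro, so the change is synonymous.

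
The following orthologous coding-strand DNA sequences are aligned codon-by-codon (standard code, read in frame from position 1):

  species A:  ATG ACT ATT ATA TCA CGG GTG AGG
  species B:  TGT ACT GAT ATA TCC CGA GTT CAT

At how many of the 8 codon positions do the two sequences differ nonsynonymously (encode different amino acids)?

Codon 1: ATG Met / TGT Cys — nonsynonymous.
Codon 2: ACT Thr / ACT Thr — identical.
Codon 3: ATT Ile / GAT Asp — nonsynonymous.
Codon 4: ATA Ile / ATA Ile — identical.
Codon 5: TCA Ser / TCC Ser — synonymous.
Codon 6: CGG Arg / CGA Arg — synonymous.
Codon 7: GTG Val / GTT Val — synonymous.
Codon 8: AGG Arg / CAT His — nonsynonymous.
Nonsynonymous differences: 3.

3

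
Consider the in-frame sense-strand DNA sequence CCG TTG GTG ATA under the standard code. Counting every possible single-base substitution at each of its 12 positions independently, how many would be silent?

Codon 1 (CCG, Pro): 3 synonymous substitutions.
Codon 2 (TTG, Leu): 2 synonymous substitutions.
Codon 3 (GTG, Val): 3 synonymous substitutions.
Codon 4 (ATA, Ile): 2 synonymous substitutions.
Total: 3 + 2 + 3 + 2 = 10.

10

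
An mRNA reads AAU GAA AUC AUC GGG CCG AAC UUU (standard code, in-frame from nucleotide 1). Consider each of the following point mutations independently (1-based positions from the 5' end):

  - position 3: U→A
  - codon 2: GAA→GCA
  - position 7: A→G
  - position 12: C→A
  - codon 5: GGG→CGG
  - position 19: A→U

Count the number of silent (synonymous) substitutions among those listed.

1

Codon 1: AAU (Asn) → AAA (Lys) — missense.
Codon 2: GAA (Glu) → GCA (Ala) — missense.
Codon 3: AUC (Ile) → GUC (Val) — missense.
Codon 4: AUC (Ile) → AUA (Ile) — synonymous.
Codon 5: GGG (Gly) → CGG (Arg) — missense.
Codon 7: AAC (Asn) → UAC (Tyr) — missense.
Synonymous: 1 of 6.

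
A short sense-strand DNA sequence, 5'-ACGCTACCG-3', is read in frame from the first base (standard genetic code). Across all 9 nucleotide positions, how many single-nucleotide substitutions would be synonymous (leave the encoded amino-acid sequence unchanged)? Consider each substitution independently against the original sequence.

10

Codon 1 (ACG, Thr): 3 synonymous substitutions.
Codon 2 (CTA, Leu): 4 synonymous substitutions.
Codon 3 (CCG, Pro): 3 synonymous substitutions.
Total: 3 + 4 + 3 = 10.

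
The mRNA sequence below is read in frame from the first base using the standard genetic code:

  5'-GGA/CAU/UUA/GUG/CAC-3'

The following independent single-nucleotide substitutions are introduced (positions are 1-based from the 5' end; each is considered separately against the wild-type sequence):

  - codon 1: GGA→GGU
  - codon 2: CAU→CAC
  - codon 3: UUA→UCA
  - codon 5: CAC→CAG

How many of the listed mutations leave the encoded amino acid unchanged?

Codon 1: GGA (Gly) → GGU (Gly) — synonymous.
Codon 2: CAU (His) → CAC (His) — synonymous.
Codon 3: UUA (Leu) → UCA (Ser) — missense.
Codon 5: CAC (His) → CAG (Gln) — missense.
Synonymous: 2 of 4.

2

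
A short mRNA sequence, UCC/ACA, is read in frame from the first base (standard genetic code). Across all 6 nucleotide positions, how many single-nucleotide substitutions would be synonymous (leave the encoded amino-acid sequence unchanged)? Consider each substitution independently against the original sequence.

Codon 1 (UCC, Ser): 3 synonymous substitutions.
Codon 2 (ACA, Thr): 3 synonymous substitutions.
Total: 3 + 3 = 6.

6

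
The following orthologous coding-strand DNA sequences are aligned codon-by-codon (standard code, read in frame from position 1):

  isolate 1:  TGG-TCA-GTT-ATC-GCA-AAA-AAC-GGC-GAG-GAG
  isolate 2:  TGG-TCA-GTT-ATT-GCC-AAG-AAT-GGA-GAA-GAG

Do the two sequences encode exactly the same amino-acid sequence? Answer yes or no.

yes

Codon 1: TGG Trp / TGG Trp — identical.
Codon 2: TCA Ser / TCA Ser — identical.
Codon 3: GTT Val / GTT Val — identical.
Codon 4: ATC Ile / ATT Ile — synonymous.
Codon 5: GCA Ala / GCC Ala — synonymous.
Codon 6: AAA Lys / AAG Lys — synonymous.
Codon 7: AAC Asn / AAT Asn — synonymous.
Codon 8: GGC Gly / GGA Gly — synonymous.
Codon 9: GAG Glu / GAA Glu — synonymous.
Codon 10: GAG Glu / GAG Glu — identical.
Nonsynonymous differences: 0 → same protein.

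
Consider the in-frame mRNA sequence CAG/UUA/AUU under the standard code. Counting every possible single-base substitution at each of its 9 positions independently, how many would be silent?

Codon 1 (CAG, Gln): 1 synonymous substitution.
Codon 2 (UUA, Leu): 2 synonymous substitutions.
Codon 3 (AUU, Ile): 2 synonymous substitutions.
Total: 1 + 2 + 2 = 5.

5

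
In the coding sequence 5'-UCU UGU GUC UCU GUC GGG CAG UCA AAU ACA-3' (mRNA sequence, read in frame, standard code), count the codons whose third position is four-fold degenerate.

Codon 1 UCU (Ser): third position 4-fold.
Codon 2 UGU (Cys): third position 2-fold.
Codon 3 GUC (Val): third position 4-fold.
Codon 4 UCU (Ser): third position 4-fold.
Codon 5 GUC (Val): third position 4-fold.
Codon 6 GGG (Gly): third position 4-fold.
Codon 7 CAG (Gln): third position 2-fold.
Codon 8 UCA (Ser): third position 4-fold.
Codon 9 AAU (Asn): third position 2-fold.
Codon 10 ACA (Thr): third position 4-fold.
Four-fold degenerate third positions: 7.

7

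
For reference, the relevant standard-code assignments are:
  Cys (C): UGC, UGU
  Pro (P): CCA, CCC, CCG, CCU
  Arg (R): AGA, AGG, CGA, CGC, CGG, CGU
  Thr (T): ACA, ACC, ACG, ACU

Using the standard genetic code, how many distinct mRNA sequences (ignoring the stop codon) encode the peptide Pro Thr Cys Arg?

192

Pro: 4 codons.
Thr: 4 codons.
Cys: 2 codons.
Arg: 6 codons.
4 × 4 × 2 × 6 = 192.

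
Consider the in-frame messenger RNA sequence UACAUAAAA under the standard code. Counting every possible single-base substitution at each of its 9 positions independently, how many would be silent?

4

Codon 1 (UAC, Tyr): 1 synonymous substitution.
Codon 2 (AUA, Ile): 2 synonymous substitutions.
Codon 3 (AAA, Lys): 1 synonymous substitution.
Total: 1 + 2 + 1 = 4.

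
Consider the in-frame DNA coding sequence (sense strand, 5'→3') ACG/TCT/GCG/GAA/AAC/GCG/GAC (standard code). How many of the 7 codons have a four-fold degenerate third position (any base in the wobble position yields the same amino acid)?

4

Codon 1 ACG (Thr): third position 4-fold.
Codon 2 TCT (Ser): third position 4-fold.
Codon 3 GCG (Ala): third position 4-fold.
Codon 4 GAA (Glu): third position 2-fold.
Codon 5 AAC (Asn): third position 2-fold.
Codon 6 GCG (Ala): third position 4-fold.
Codon 7 GAC (Asp): third position 2-fold.
Four-fold degenerate third positions: 4.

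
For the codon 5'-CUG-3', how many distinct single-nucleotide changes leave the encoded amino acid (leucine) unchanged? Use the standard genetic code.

4

Position 1: UUG → 1 synonymous.
Position 2: none → 0 synonymous.
Position 3: CUU, CUC, CUA → 3 synonymous.
Total: 1 + 0 + 3 = 4.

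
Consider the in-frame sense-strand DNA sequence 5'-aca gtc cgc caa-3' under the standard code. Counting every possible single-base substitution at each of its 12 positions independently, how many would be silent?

Codon 1 (ACA, Thr): 3 synonymous substitutions.
Codon 2 (GTC, Val): 3 synonymous substitutions.
Codon 3 (CGC, Arg): 3 synonymous substitutions.
Codon 4 (CAA, Gln): 1 synonymous substitution.
Total: 3 + 3 + 3 + 1 = 10.

10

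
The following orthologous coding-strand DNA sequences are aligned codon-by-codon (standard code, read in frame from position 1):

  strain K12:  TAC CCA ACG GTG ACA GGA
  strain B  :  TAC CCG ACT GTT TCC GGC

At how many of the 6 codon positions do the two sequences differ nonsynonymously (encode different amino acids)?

Codon 1: TAC Tyr / TAC Tyr — identical.
Codon 2: CCA Pro / CCG Pro — synonymous.
Codon 3: ACG Thr / ACT Thr — synonymous.
Codon 4: GTG Val / GTT Val — synonymous.
Codon 5: ACA Thr / TCC Ser — nonsynonymous.
Codon 6: GGA Gly / GGC Gly — synonymous.
Nonsynonymous differences: 1.

1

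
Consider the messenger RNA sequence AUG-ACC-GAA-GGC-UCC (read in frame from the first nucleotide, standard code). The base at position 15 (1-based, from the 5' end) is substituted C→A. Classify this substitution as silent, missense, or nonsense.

Position 15 falls in codon 5: UCC → Ser.
After the substitution the codon is UCA → Ser.
Both encode Ser, so the change is synonymous.

silent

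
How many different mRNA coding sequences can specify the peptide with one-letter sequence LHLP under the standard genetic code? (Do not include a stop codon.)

Leu: 6 codons.
His: 2 codons.
Leu: 6 codons.
Pro: 4 codons.
6 × 2 × 6 × 4 = 288.

288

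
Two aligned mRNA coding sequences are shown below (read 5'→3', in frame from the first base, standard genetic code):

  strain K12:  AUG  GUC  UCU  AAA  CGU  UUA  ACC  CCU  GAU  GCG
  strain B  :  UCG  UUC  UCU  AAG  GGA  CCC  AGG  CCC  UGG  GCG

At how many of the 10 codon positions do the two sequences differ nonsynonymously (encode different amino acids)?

6

Codon 1: AUG Met / UCG Ser — nonsynonymous.
Codon 2: GUC Val / UUC Phe — nonsynonymous.
Codon 3: UCU Ser / UCU Ser — identical.
Codon 4: AAA Lys / AAG Lys — synonymous.
Codon 5: CGU Arg / GGA Gly — nonsynonymous.
Codon 6: UUA Leu / CCC Pro — nonsynonymous.
Codon 7: ACC Thr / AGG Arg — nonsynonymous.
Codon 8: CCU Pro / CCC Pro — synonymous.
Codon 9: GAU Asp / UGG Trp — nonsynonymous.
Codon 10: GCG Ala / GCG Ala — identical.
Nonsynonymous differences: 6.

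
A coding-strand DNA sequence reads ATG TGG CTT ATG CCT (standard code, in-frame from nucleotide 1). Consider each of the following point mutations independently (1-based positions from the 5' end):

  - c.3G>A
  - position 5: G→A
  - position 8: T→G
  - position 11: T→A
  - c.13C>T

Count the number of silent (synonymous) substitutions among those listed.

Codon 1: ATG (Met) → ATA (Ile) — missense.
Codon 2: TGG (Trp) → TAG (Stop) — nonsense.
Codon 3: CTT (Leu) → CGT (Arg) — missense.
Codon 4: ATG (Met) → AAG (Lys) — missense.
Codon 5: CCT (Pro) → TCT (Ser) — missense.
Synonymous: 0 of 5.

0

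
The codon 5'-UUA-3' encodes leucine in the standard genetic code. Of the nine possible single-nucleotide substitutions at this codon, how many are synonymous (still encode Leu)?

Position 1: CUA → 1 synonymous.
Position 2: none → 0 synonymous.
Position 3: UUG → 1 synonymous.
Total: 1 + 0 + 1 = 2.

2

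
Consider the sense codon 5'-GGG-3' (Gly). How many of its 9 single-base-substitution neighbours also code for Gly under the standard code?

3

Position 1: none → 0 synonymous.
Position 2: none → 0 synonymous.
Position 3: GGU, GGC, GGA → 3 synonymous.
Total: 0 + 0 + 3 = 3.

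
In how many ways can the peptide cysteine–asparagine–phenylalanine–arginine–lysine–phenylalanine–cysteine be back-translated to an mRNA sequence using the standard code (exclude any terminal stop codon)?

384

Cys: 2 codons.
Asn: 2 codons.
Phe: 2 codons.
Arg: 6 codons.
Lys: 2 codons.
Phe: 2 codons.
Cys: 2 codons.
2 × 2 × 2 × 6 × 2 × 2 × 2 = 384.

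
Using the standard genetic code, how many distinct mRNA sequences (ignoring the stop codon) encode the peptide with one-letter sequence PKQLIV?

Pro: 4 codons.
Lys: 2 codons.
Gln: 2 codons.
Leu: 6 codons.
Ile: 3 codons.
Val: 4 codons.
4 × 2 × 2 × 6 × 3 × 4 = 1152.

1152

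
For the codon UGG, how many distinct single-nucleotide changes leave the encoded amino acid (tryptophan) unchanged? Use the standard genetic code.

0

Position 1: none → 0 synonymous.
Position 2: none → 0 synonymous.
Position 3: none → 0 synonymous.
Total: 0 + 0 + 0 = 0.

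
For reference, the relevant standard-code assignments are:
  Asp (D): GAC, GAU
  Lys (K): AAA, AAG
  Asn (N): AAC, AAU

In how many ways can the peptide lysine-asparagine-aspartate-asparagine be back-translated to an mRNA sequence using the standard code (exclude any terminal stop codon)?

16

Lys: 2 codons.
Asn: 2 codons.
Asp: 2 codons.
Asn: 2 codons.
2 × 2 × 2 × 2 = 16.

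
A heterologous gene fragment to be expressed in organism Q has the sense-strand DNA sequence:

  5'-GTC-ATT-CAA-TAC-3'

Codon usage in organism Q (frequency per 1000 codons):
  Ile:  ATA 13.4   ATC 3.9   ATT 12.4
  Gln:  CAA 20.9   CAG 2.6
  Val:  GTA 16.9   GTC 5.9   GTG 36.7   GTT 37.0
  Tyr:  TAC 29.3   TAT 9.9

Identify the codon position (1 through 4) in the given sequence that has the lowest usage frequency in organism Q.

1

Codon 1 GTC (Val): 5.9 per 1000.
Codon 2 ATT (Ile): 12.4 per 1000.
Codon 3 CAA (Gln): 20.9 per 1000.
Codon 4 TAC (Tyr): 29.3 per 1000.
Lowest frequency is 5.9 at codon 1.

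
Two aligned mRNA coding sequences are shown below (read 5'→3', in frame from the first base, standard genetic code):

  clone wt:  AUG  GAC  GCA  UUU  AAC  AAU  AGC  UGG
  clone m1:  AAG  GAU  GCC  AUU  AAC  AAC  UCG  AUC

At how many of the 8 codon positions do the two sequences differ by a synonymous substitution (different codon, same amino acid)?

Codon 1: AUG Met / AAG Lys — nonsynonymous.
Codon 2: GAC Asp / GAU Asp — synonymous.
Codon 3: GCA Ala / GCC Ala — synonymous.
Codon 4: UUU Phe / AUU Ile — nonsynonymous.
Codon 5: AAC Asn / AAC Asn — identical.
Codon 6: AAU Asn / AAC Asn — synonymous.
Codon 7: AGC Ser / UCG Ser — synonymous.
Codon 8: UGG Trp / AUC Ile — nonsynonymous.
Synonymous differences: 4.

4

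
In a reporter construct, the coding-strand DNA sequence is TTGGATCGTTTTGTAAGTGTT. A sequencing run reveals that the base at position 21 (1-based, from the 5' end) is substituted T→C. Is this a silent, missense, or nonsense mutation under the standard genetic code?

Position 21 falls in codon 7: GTT → Val.
After the substitution the codon is GTC → Val.
Both encode Val, so the change is synonymous.

silent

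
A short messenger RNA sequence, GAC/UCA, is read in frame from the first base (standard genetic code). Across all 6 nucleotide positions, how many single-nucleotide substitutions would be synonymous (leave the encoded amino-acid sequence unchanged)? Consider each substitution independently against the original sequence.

Codon 1 (GAC, Asp): 1 synonymous substitution.
Codon 2 (UCA, Ser): 3 synonymous substitutions.
Total: 1 + 3 = 4.

4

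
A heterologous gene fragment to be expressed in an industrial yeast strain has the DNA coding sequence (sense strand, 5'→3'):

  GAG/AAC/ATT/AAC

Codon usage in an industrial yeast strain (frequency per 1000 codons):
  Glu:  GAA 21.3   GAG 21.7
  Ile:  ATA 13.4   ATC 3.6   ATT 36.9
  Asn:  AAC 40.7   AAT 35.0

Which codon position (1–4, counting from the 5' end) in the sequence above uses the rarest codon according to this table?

1

Codon 1 GAG (Glu): 21.7 per 1000.
Codon 2 AAC (Asn): 40.7 per 1000.
Codon 3 ATT (Ile): 36.9 per 1000.
Codon 4 AAC (Asn): 40.7 per 1000.
Lowest frequency is 21.7 at codon 1.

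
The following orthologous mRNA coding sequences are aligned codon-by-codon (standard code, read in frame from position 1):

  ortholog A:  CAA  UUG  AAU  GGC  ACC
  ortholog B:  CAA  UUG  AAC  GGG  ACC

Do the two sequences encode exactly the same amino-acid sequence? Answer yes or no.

yes

Codon 1: CAA Gln / CAA Gln — identical.
Codon 2: UUG Leu / UUG Leu — identical.
Codon 3: AAU Asn / AAC Asn — synonymous.
Codon 4: GGC Gly / GGG Gly — synonymous.
Codon 5: ACC Thr / ACC Thr — identical.
Nonsynonymous differences: 0 → same protein.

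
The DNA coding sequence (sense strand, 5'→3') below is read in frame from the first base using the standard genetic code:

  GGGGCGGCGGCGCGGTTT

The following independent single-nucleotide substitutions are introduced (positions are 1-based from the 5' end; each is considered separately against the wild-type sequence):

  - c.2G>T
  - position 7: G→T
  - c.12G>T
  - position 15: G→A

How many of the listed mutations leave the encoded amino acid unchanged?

Codon 1: GGG (Gly) → GTG (Val) — missense.
Codon 3: GCG (Ala) → TCG (Ser) — missense.
Codon 4: GCG (Ala) → GCT (Ala) — synonymous.
Codon 5: CGG (Arg) → CGA (Arg) — synonymous.
Synonymous: 2 of 4.

2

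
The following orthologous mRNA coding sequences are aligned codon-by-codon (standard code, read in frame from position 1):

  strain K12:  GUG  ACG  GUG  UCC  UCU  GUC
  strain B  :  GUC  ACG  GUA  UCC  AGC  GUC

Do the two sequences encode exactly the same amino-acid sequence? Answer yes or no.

Codon 1: GUG Val / GUC Val — synonymous.
Codon 2: ACG Thr / ACG Thr — identical.
Codon 3: GUG Val / GUA Val — synonymous.
Codon 4: UCC Ser / UCC Ser — identical.
Codon 5: UCU Ser / AGC Ser — synonymous.
Codon 6: GUC Val / GUC Val — identical.
Nonsynonymous differences: 0 → same protein.

yes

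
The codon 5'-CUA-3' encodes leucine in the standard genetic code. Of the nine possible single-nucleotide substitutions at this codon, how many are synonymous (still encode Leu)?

Position 1: UUA → 1 synonymous.
Position 2: none → 0 synonymous.
Position 3: CUU, CUC, CUG → 3 synonymous.
Total: 1 + 0 + 3 = 4.

4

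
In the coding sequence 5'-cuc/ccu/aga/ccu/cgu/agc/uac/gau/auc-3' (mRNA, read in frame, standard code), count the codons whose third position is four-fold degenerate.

4

Codon 1 CUC (Leu): third position 4-fold.
Codon 2 CCU (Pro): third position 4-fold.
Codon 3 AGA (Arg): third position 2-fold.
Codon 4 CCU (Pro): third position 4-fold.
Codon 5 CGU (Arg): third position 4-fold.
Codon 6 AGC (Ser): third position 2-fold.
Codon 7 UAC (Tyr): third position 2-fold.
Codon 8 GAU (Asp): third position 2-fold.
Codon 9 AUC (Ile): third position 3-fold.
Four-fold degenerate third positions: 4.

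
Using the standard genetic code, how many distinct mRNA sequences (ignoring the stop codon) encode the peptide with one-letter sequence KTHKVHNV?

Lys: 2 codons.
Thr: 4 codons.
His: 2 codons.
Lys: 2 codons.
Val: 4 codons.
His: 2 codons.
Asn: 2 codons.
Val: 4 codons.
2 × 4 × 2 × 2 × 4 × 2 × 2 × 4 = 2048.

2048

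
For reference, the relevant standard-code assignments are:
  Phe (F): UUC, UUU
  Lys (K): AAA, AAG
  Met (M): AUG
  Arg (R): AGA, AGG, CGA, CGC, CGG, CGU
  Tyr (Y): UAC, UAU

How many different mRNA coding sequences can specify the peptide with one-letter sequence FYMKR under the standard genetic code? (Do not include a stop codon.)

48

Phe: 2 codons.
Tyr: 2 codons.
Met: 1 codon.
Lys: 2 codons.
Arg: 6 codons.
2 × 2 × 1 × 2 × 6 = 48.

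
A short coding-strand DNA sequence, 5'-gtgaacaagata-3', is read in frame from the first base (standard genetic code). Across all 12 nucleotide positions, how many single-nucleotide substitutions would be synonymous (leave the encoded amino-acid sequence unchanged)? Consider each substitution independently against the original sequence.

Codon 1 (GTG, Val): 3 synonymous substitutions.
Codon 2 (AAC, Asn): 1 synonymous substitution.
Codon 3 (AAG, Lys): 1 synonymous substitution.
Codon 4 (ATA, Ile): 2 synonymous substitutions.
Total: 3 + 1 + 1 + 2 = 7.

7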